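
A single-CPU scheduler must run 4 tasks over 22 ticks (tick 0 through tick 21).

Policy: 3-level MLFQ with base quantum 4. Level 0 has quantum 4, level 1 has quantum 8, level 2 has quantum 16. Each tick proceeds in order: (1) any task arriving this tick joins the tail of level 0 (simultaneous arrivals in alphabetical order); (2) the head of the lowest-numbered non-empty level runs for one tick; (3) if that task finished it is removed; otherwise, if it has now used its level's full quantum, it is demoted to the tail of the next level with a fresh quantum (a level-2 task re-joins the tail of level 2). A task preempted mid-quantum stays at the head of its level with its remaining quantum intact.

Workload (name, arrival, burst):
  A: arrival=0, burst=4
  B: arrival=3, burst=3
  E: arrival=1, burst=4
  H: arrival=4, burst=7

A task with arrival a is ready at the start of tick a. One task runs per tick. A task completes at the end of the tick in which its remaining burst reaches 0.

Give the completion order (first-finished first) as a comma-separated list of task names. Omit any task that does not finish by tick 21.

t=0: L0/L1/L2 = A/-/- → run A
t=1: L0/L1/L2 = AE/-/- → run A
t=2: L0/L1/L2 = AE/-/- → run A
t=3: L0/L1/L2 = AEB/-/- → run A
t=4: L0/L1/L2 = EBH/-/- → run E
t=5: L0/L1/L2 = EBH/-/- → run E
t=6: L0/L1/L2 = EBH/-/- → run E
t=7: L0/L1/L2 = EBH/-/- → run E
t=8: L0/L1/L2 = BH/-/- → run B
t=9: L0/L1/L2 = BH/-/- → run B
t=10: L0/L1/L2 = BH/-/- → run B
t=11: L0/L1/L2 = H/-/- → run H
t=12: L0/L1/L2 = H/-/- → run H
t=13: L0/L1/L2 = H/-/- → run H
t=14: L0/L1/L2 = H/-/- → run H
t=15: L0/L1/L2 = -/H/- → run H
t=16: L0/L1/L2 = -/H/- → run H
t=17: L0/L1/L2 = -/H/- → run H
t=18: (idle)
t=19: (idle)
t=20: (idle)
t=21: (idle)

completion order = A, E, B, H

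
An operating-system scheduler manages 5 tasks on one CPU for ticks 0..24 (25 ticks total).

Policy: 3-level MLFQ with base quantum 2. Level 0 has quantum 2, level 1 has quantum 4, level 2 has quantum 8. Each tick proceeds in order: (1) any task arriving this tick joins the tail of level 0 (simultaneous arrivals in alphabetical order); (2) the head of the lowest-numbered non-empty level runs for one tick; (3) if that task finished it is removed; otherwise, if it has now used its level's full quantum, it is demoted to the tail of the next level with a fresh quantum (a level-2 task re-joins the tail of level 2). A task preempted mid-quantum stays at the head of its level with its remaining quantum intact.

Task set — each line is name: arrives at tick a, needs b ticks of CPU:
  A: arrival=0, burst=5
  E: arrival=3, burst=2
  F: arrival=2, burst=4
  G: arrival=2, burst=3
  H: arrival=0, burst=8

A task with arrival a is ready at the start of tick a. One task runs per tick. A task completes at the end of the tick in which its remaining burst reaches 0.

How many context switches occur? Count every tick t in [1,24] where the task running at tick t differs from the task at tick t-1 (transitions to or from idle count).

context switches = 10

t=0: L0/L1/L2 = AH/-/- → run A
t=1: L0/L1/L2 = AH/-/- → run A
t=2: L0/L1/L2 = HFG/A/- → run H
t=3: L0/L1/L2 = HFGE/A/- → run H
t=4: L0/L1/L2 = FGE/AH/- → run F
t=5: L0/L1/L2 = FGE/AH/- → run F
t=6: L0/L1/L2 = GE/AHF/- → run G
t=7: L0/L1/L2 = GE/AHF/- → run G
t=8: L0/L1/L2 = E/AHFG/- → run E
t=9: L0/L1/L2 = E/AHFG/- → run E
t=10: L0/L1/L2 = -/AHFG/- → run A
t=11: L0/L1/L2 = -/AHFG/- → run A
t=12: L0/L1/L2 = -/AHFG/- → run A
t=13: L0/L1/L2 = -/HFG/- → run H
t=14: L0/L1/L2 = -/HFG/- → run H
t=15: L0/L1/L2 = -/HFG/- → run H
t=16: L0/L1/L2 = -/HFG/- → run H
t=17: L0/L1/L2 = -/FG/H → run F
t=18: L0/L1/L2 = -/FG/H → run F
t=19: L0/L1/L2 = -/G/H → run G
t=20: L0/L1/L2 = -/-/H → run H
t=21: L0/L1/L2 = -/-/H → run H
t=22: (idle)
t=23: (idle)
t=24: (idle)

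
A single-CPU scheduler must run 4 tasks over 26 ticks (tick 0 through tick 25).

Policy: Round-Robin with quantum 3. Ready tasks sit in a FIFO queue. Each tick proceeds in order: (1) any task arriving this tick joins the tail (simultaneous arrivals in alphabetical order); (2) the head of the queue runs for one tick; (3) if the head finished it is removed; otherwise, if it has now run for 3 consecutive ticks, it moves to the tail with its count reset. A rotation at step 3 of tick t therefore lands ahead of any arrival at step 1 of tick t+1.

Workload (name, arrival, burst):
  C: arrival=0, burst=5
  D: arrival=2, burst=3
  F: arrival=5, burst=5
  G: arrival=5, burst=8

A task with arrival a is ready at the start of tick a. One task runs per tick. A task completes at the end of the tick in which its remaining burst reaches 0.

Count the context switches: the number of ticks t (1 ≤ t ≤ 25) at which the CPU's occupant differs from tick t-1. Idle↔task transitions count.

t=0: queue=[C] q_used=0 → run C
t=1: queue=[C] q_used=1 → run C
t=2: queue=[C,D] q_used=2 → run C
t=3: queue=[D,C] q_used=0 → run D
t=4: queue=[D,C] q_used=1 → run D
t=5: queue=[D,C,F,G] q_used=2 → run D
t=6: queue=[C,F,G] q_used=0 → run C
t=7: queue=[C,F,G] q_used=1 → run C
t=8: queue=[F,G] q_used=0 → run F
t=9: queue=[F,G] q_used=1 → run F
t=10: queue=[F,G] q_used=2 → run F
t=11: queue=[G,F] q_used=0 → run G
t=12: queue=[G,F] q_used=1 → run G
t=13: queue=[G,F] q_used=2 → run G
t=14: queue=[F,G] q_used=0 → run F
t=15: queue=[F,G] q_used=1 → run F
t=16: queue=[G] q_used=0 → run G
t=17: queue=[G] q_used=1 → run G
t=18: queue=[G] q_used=2 → run G
t=19: queue=[G] q_used=0 → run G
t=20: queue=[G] q_used=1 → run G
t=21: (idle)
t=22: (idle)
t=23: (idle)
t=24: (idle)
t=25: (idle)

context switches = 7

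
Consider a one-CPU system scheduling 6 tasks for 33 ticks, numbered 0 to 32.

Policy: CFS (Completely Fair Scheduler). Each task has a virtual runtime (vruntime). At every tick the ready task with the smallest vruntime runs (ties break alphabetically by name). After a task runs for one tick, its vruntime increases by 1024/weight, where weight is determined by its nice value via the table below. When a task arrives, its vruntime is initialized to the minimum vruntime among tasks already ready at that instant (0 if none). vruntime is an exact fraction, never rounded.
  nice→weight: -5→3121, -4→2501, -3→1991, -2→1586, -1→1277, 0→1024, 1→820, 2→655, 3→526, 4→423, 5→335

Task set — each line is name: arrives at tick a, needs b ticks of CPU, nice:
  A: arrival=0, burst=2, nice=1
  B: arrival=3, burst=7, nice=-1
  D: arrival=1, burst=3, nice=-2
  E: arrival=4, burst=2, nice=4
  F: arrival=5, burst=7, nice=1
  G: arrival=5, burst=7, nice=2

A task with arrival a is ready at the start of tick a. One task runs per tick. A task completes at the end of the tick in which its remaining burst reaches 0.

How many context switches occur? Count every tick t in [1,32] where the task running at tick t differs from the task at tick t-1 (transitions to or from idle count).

t=0: vr[A=0] → run A
t=1: vr[A=256/205 D=256/205] → run A
t=2: vr[D=256/205] → run D
t=3: vr[B=307968/162565 D=307968/162565] → run B
t=4: vr[B=559741696/207595505 D=307968/162565 E=307968/162565] → run D
t=5: vr[B=559741696/207595505 D=412928/162565 E=307968/162565 F=307968/162565 G=307968/162565] → run E
t=6: vr[B=559741696/207595505 D=412928/162565 E=296737024/68764995 F=307968/162565 G=307968/162565] → run F
t=7: vr[B=559741696/207595505 D=412928/162565 E=296737024/68764995 F=510976/162565 G=307968/162565] → run G
t=8: vr[B=559741696/207595505 D=412928/162565 E=296737024/68764995 F=510976/162565 G=14727424/4259203] → run D
t=9: vr[B=559741696/207595505 E=296737024/68764995 F=510976/162565 G=14727424/4259203] → run B
t=10: vr[B=726208256/207595505 E=296737024/68764995 F=510976/162565 G=14727424/4259203] → run F
t=11: vr[B=726208256/207595505 E=296737024/68764995 F=713984/162565 G=14727424/4259203] → run G
t=12: vr[B=726208256/207595505 E=296737024/68764995 F=713984/162565 G=106930432/21296015] → run B
t=13: vr[B=892674816/207595505 E=296737024/68764995 F=713984/162565 G=106930432/21296015] → run B
t=14: vr[B=1059141376/207595505 E=296737024/68764995 F=713984/162565 G=106930432/21296015] → run E
t=15: vr[B=1059141376/207595505 F=713984/162565 G=106930432/21296015] → run F
t=16: vr[B=1059141376/207595505 F=916992/162565 G=106930432/21296015] → run G
t=17: vr[B=1059141376/207595505 F=916992/162565 G=140223744/21296015] → run B
t=18: vr[B=1225607936/207595505 F=916992/162565 G=140223744/21296015] → run F
t=19: vr[B=1225607936/207595505 F=224000/32513 G=140223744/21296015] → run B
t=20: vr[B=1392074496/207595505 F=224000/32513 G=140223744/21296015] → run G
t=21: vr[B=1392074496/207595505 F=224000/32513 G=173517056/21296015] → run B
t=22: vr[F=224000/32513 G=173517056/21296015] → run F
t=23: vr[F=1323008/162565 G=173517056/21296015] → run F
t=24: vr[F=1526016/162565 G=173517056/21296015] → run G
t=25: vr[F=1526016/162565 G=206810368/21296015] → run F
t=26: vr[G=206810368/21296015] → run G
t=27: vr[G=48020736/4259203] → run G
t=28: (idle)
t=29: (idle)
t=30: (idle)
t=31: (idle)
t=32: (idle)

context switches = 24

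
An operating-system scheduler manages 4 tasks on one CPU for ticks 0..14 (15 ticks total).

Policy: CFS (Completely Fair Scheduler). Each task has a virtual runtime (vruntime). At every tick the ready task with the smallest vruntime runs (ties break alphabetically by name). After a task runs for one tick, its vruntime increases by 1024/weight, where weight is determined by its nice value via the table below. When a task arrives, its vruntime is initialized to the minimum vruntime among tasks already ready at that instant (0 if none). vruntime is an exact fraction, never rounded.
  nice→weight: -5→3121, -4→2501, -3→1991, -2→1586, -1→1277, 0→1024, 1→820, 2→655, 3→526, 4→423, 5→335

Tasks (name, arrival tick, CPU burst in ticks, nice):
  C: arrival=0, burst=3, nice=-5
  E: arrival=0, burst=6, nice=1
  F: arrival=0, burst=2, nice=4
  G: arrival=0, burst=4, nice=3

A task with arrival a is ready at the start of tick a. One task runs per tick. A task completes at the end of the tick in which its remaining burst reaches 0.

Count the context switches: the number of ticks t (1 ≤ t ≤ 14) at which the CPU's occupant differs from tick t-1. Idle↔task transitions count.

context switches = 12

t=0: vr[C=0 E=0 F=0 G=0] → run C
t=1: vr[C=1024/3121 E=0 F=0 G=0] → run E
t=2: vr[C=1024/3121 E=256/205 F=0 G=0] → run F
t=3: vr[C=1024/3121 E=256/205 F=1024/423 G=0] → run G
t=4: vr[C=1024/3121 E=256/205 F=1024/423 G=512/263] → run C
t=5: vr[C=2048/3121 E=256/205 F=1024/423 G=512/263] → run C
t=6: vr[E=256/205 F=1024/423 G=512/263] → run E
t=7: vr[E=512/205 F=1024/423 G=512/263] → run G
t=8: vr[E=512/205 F=1024/423 G=1024/263] → run F
t=9: vr[E=512/205 G=1024/263] → run E
t=10: vr[E=768/205 G=1024/263] → run E
t=11: vr[E=1024/205 G=1024/263] → run G
t=12: vr[E=1024/205 G=1536/263] → run E
t=13: vr[E=256/41 G=1536/263] → run G
t=14: vr[E=256/41] → run E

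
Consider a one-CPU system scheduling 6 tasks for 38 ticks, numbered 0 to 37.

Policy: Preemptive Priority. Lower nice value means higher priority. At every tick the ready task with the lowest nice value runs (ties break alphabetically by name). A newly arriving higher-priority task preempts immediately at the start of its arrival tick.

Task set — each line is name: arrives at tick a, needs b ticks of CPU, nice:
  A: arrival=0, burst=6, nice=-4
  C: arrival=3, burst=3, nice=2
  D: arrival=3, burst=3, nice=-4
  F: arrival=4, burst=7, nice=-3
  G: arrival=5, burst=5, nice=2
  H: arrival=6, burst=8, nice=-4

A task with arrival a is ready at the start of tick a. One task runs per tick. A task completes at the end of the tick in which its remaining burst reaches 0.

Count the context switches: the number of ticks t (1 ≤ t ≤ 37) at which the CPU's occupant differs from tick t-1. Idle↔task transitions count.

t=0: ready={A} → run A
t=1: ready={A} → run A
t=2: ready={A} → run A
t=3: ready={A,C,D} → run A
t=4: ready={A,C,D,F} → run A
t=5: ready={A,C,D,F,G} → run A
t=6: ready={C,D,F,G,H} → run D
t=7: ready={C,D,F,G,H} → run D
t=8: ready={C,D,F,G,H} → run D
t=9: ready={C,F,G,H} → run H
t=10: ready={C,F,G,H} → run H
t=11: ready={C,F,G,H} → run H
t=12: ready={C,F,G,H} → run H
t=13: ready={C,F,G,H} → run H
t=14: ready={C,F,G,H} → run H
t=15: ready={C,F,G,H} → run H
t=16: ready={C,F,G,H} → run H
t=17: ready={C,F,G} → run F
t=18: ready={C,F,G} → run F
t=19: ready={C,F,G} → run F
t=20: ready={C,F,G} → run F
t=21: ready={C,F,G} → run F
t=22: ready={C,F,G} → run F
t=23: ready={C,F,G} → run F
t=24: ready={C,G} → run C
t=25: ready={C,G} → run C
t=26: ready={C,G} → run C
t=27: ready={G} → run G
t=28: ready={G} → run G
t=29: ready={G} → run G
t=30: ready={G} → run G
t=31: ready={G} → run G
t=32: (idle)
t=33: (idle)
t=34: (idle)
t=35: (idle)
t=36: (idle)
t=37: (idle)

context switches = 6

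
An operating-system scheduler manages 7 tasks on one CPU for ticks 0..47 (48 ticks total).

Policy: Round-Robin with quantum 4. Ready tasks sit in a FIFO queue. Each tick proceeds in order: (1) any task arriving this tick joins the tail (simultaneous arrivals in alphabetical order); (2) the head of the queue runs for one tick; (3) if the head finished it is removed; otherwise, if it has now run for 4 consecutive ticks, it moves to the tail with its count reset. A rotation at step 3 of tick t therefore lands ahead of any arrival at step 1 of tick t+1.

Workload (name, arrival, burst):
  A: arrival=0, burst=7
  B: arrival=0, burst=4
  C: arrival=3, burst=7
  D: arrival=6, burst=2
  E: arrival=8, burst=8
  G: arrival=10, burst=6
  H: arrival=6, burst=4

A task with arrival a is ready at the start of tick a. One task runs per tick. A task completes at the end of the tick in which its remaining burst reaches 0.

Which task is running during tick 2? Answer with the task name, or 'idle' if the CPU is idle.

t=0: queue=[A,B] q_used=0 → run A
t=1: queue=[A,B] q_used=1 → run A
t=2: queue=[A,B] q_used=2 → run A
t=3: queue=[A,B,C] q_used=3 → run A
t=4: queue=[B,C,A] q_used=0 → run B
t=5: queue=[B,C,A] q_used=1 → run B
t=6: queue=[B,C,A,D,H] q_used=2 → run B
t=7: queue=[B,C,A,D,H] q_used=3 → run B
t=8: queue=[C,A,D,H,E] q_used=0 → run C
t=9: queue=[C,A,D,H,E] q_used=1 → run C
t=10: queue=[C,A,D,H,E,G] q_used=2 → run C
t=11: queue=[C,A,D,H,E,G] q_used=3 → run C
t=12: queue=[A,D,H,E,G,C] q_used=0 → run A
t=13: queue=[A,D,H,E,G,C] q_used=1 → run A
t=14: queue=[A,D,H,E,G,C] q_used=2 → run A
t=15: queue=[D,H,E,G,C] q_used=0 → run D
t=16: queue=[D,H,E,G,C] q_used=1 → run D
t=17: queue=[H,E,G,C] q_used=0 → run H
t=18: queue=[H,E,G,C] q_used=1 → run H
t=19: queue=[H,E,G,C] q_used=2 → run H
t=20: queue=[H,E,G,C] q_used=3 → run H
t=21: queue=[E,G,C] q_used=0 → run E
t=22: queue=[E,G,C] q_used=1 → run E
t=23: queue=[E,G,C] q_used=2 → run E
t=24: queue=[E,G,C] q_used=3 → run E
t=25: queue=[G,C,E] q_used=0 → run G
t=26: queue=[G,C,E] q_used=1 → run G
t=27: queue=[G,C,E] q_used=2 → run G
t=28: queue=[G,C,E] q_used=3 → run G
t=29: queue=[C,E,G] q_used=0 → run C
t=30: queue=[C,E,G] q_used=1 → run C
t=31: queue=[C,E,G] q_used=2 → run C
t=32: queue=[E,G] q_used=0 → run E
t=33: queue=[E,G] q_used=1 → run E
t=34: queue=[E,G] q_used=2 → run E
t=35: queue=[E,G] q_used=3 → run E
t=36: queue=[G] q_used=0 → run G
t=37: queue=[G] q_used=1 → run G
t=38: (idle)
t=39: (idle)
t=40: (idle)
t=41: (idle)
t=42: (idle)
t=43: (idle)
t=44: (idle)
t=45: (idle)
t=46: (idle)
t=47: (idle)

running at tick 2 = A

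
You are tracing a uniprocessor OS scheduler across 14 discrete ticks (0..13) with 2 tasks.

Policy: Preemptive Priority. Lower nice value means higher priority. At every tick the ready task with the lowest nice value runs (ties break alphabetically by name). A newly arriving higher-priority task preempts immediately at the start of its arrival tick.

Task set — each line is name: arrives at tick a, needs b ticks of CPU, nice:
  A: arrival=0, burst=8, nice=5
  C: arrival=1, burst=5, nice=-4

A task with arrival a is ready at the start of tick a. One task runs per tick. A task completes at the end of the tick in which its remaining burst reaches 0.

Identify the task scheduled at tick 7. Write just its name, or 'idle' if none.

t=0: ready={A} → run A
t=1: ready={A,C} → run C
t=2: ready={A,C} → run C
t=3: ready={A,C} → run C
t=4: ready={A,C} → run C
t=5: ready={A,C} → run C
t=6: ready={A} → run A
t=7: ready={A} → run A
t=8: ready={A} → run A
t=9: ready={A} → run A
t=10: ready={A} → run A
t=11: ready={A} → run A
t=12: ready={A} → run A
t=13: (idle)

running at tick 7 = A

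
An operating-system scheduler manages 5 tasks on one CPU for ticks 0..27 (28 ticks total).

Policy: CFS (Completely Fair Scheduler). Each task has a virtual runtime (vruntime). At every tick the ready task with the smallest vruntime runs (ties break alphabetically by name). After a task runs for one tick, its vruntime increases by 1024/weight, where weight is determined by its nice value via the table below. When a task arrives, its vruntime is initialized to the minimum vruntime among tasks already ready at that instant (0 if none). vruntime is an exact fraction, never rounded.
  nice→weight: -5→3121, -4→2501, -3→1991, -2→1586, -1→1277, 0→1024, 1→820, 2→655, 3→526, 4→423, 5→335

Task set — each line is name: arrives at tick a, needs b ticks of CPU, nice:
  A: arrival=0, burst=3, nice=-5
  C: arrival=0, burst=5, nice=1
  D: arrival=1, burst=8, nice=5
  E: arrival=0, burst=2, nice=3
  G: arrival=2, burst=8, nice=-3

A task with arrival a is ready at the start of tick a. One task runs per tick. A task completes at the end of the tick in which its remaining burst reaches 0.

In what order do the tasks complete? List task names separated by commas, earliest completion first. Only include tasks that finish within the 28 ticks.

t=0: vr[A=0 C=0 E=0] → run A
t=1: vr[A=1024/3121 C=0 D=0 E=0] → run C
t=2: vr[A=1024/3121 C=256/205 D=0 E=0 G=0] → run D
t=3: vr[A=1024/3121 C=256/205 D=1024/335 E=0 G=0] → run E
t=4: vr[A=1024/3121 C=256/205 D=1024/335 E=512/263 G=0] → run G
t=5: vr[A=1024/3121 C=256/205 D=1024/335 E=512/263 G=1024/1991] → run A
t=6: vr[A=2048/3121 C=256/205 D=1024/335 E=512/263 G=1024/1991] → run G
t=7: vr[A=2048/3121 C=256/205 D=1024/335 E=512/263 G=2048/1991] → run A
t=8: vr[C=256/205 D=1024/335 E=512/263 G=2048/1991] → run G
t=9: vr[C=256/205 D=1024/335 E=512/263 G=3072/1991] → run C
t=10: vr[C=512/205 D=1024/335 E=512/263 G=3072/1991] → run G
t=11: vr[C=512/205 D=1024/335 E=512/263 G=4096/1991] → run E
t=12: vr[C=512/205 D=1024/335 G=4096/1991] → run G
t=13: vr[C=512/205 D=1024/335 G=5120/1991] → run C
t=14: vr[C=768/205 D=1024/335 G=5120/1991] → run G
t=15: vr[C=768/205 D=1024/335 G=6144/1991] → run D
t=16: vr[C=768/205 D=2048/335 G=6144/1991] → run G
t=17: vr[C=768/205 D=2048/335 G=7168/1991] → run G
t=18: vr[C=768/205 D=2048/335] → run C
t=19: vr[C=1024/205 D=2048/335] → run C
t=20: vr[D=2048/335] → run D
t=21: vr[D=3072/335] → run D
t=22: vr[D=4096/335] → run D
t=23: vr[D=1024/67] → run D
t=24: vr[D=6144/335] → run D
t=25: vr[D=7168/335] → run D
t=26: (idle)
t=27: (idle)

completion order = A, E, G, C, D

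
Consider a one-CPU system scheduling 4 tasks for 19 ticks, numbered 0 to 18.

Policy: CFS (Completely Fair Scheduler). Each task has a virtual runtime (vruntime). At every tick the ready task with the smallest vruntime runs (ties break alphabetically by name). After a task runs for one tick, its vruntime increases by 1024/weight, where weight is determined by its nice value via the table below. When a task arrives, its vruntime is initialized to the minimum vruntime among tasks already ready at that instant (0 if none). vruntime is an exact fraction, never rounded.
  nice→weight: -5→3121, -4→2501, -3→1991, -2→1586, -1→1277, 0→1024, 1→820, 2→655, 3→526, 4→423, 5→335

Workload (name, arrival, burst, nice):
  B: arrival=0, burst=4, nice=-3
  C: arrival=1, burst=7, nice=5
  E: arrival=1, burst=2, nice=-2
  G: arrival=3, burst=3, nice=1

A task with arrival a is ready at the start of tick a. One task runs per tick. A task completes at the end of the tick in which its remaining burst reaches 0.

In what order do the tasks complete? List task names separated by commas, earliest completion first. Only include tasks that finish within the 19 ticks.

completion order = E, B, G, C

t=0: vr[B=0] → run B
t=1: vr[B=1024/1991 C=1024/1991 E=1024/1991] → run B
t=2: vr[B=2048/1991 C=1024/1991 E=1024/1991] → run C
t=3: vr[B=2048/1991 C=2381824/666985 E=1024/1991 G=1024/1991] → run E
t=4: vr[B=2048/1991 C=2381824/666985 E=1831424/1578863 G=1024/1991] → run G
t=5: vr[B=2048/1991 C=2381824/666985 E=1831424/1578863 G=719616/408155] → run B
t=6: vr[B=3072/1991 C=2381824/666985 E=1831424/1578863 G=719616/408155] → run E
t=7: vr[B=3072/1991 C=2381824/666985 G=719616/408155] → run B
t=8: vr[C=2381824/666985 G=719616/408155] → run G
t=9: vr[C=2381824/666985 G=1229312/408155] → run G
t=10: vr[C=2381824/666985] → run C
t=11: vr[C=4420608/666985] → run C
t=12: vr[C=6459392/666985] → run C
t=13: vr[C=8498176/666985] → run C
t=14: vr[C=2107392/133397] → run C
t=15: vr[C=12575744/666985] → run C
t=16: (idle)
t=17: (idle)
t=18: (idle)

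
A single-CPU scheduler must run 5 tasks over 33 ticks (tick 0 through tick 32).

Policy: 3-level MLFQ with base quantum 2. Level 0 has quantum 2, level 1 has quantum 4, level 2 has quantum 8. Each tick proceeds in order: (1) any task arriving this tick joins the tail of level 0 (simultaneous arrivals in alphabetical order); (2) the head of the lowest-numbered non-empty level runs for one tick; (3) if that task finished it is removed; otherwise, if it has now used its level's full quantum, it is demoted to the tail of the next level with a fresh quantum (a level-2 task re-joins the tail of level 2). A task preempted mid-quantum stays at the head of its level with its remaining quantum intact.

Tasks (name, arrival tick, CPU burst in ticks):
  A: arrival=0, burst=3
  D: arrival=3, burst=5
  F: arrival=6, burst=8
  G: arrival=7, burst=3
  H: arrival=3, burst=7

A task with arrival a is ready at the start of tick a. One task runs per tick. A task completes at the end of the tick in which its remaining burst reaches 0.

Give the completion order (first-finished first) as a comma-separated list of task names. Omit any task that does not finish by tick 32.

t=0: L0/L1/L2 = A/-/- → run A
t=1: L0/L1/L2 = A/-/- → run A
t=2: L0/L1/L2 = -/A/- → run A
t=3: L0/L1/L2 = DH/-/- → run D
t=4: L0/L1/L2 = DH/-/- → run D
t=5: L0/L1/L2 = H/D/- → run H
t=6: L0/L1/L2 = HF/D/- → run H
t=7: L0/L1/L2 = FG/DH/- → run F
t=8: L0/L1/L2 = FG/DH/- → run F
t=9: L0/L1/L2 = G/DHF/- → run G
t=10: L0/L1/L2 = G/DHF/- → run G
t=11: L0/L1/L2 = -/DHFG/- → run D
t=12: L0/L1/L2 = -/DHFG/- → run D
t=13: L0/L1/L2 = -/DHFG/- → run D
t=14: L0/L1/L2 = -/HFG/- → run H
t=15: L0/L1/L2 = -/HFG/- → run H
t=16: L0/L1/L2 = -/HFG/- → run H
t=17: L0/L1/L2 = -/HFG/- → run H
t=18: L0/L1/L2 = -/FG/H → run F
t=19: L0/L1/L2 = -/FG/H → run F
t=20: L0/L1/L2 = -/FG/H → run F
t=21: L0/L1/L2 = -/FG/H → run F
t=22: L0/L1/L2 = -/G/HF → run G
t=23: L0/L1/L2 = -/-/HF → run H
t=24: L0/L1/L2 = -/-/F → run F
t=25: L0/L1/L2 = -/-/F → run F
t=26: (idle)
t=27: (idle)
t=28: (idle)
t=29: (idle)
t=30: (idle)
t=31: (idle)
t=32: (idle)

completion order = A, D, G, H, F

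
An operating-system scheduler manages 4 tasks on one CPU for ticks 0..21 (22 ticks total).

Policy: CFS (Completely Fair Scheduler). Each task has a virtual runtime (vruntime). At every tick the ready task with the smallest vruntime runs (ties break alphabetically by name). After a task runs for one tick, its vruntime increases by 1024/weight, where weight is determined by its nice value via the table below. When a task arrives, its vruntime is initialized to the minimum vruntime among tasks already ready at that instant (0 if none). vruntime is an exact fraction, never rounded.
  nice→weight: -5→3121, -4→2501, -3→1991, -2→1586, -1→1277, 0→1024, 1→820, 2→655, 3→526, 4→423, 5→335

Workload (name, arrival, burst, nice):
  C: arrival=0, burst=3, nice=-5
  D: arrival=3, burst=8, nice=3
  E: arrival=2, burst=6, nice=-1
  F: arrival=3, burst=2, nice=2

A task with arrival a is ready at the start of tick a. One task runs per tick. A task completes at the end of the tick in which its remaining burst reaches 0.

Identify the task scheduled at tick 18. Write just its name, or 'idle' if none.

running at tick 18 = D

t=0: vr[C=0] → run C
t=1: vr[C=1024/3121] → run C
t=2: vr[C=2048/3121 E=2048/3121] → run C
t=3: vr[D=2048/3121 E=2048/3121 F=2048/3121] → run D
t=4: vr[D=2136576/820823 E=2048/3121 F=2048/3121] → run E
t=5: vr[D=2136576/820823 E=5811200/3985517 F=2048/3121] → run F
t=6: vr[D=2136576/820823 E=5811200/3985517 F=4537344/2044255] → run E
t=7: vr[D=2136576/820823 E=9007104/3985517 F=4537344/2044255] → run F
t=8: vr[D=2136576/820823 E=9007104/3985517] → run E
t=9: vr[D=2136576/820823 E=12203008/3985517] → run D
t=10: vr[D=3734528/820823 E=12203008/3985517] → run E
t=11: vr[D=3734528/820823 E=15398912/3985517] → run E
t=12: vr[D=3734528/820823 E=18594816/3985517] → run D
t=13: vr[D=5332480/820823 E=18594816/3985517] → run E
t=14: vr[D=5332480/820823] → run D
t=15: vr[D=6930432/820823] → run D
t=16: vr[D=8528384/820823] → run D
t=17: vr[D=10126336/820823] → run D
t=18: vr[D=11724288/820823] → run D
t=19: (idle)
t=20: (idle)
t=21: (idle)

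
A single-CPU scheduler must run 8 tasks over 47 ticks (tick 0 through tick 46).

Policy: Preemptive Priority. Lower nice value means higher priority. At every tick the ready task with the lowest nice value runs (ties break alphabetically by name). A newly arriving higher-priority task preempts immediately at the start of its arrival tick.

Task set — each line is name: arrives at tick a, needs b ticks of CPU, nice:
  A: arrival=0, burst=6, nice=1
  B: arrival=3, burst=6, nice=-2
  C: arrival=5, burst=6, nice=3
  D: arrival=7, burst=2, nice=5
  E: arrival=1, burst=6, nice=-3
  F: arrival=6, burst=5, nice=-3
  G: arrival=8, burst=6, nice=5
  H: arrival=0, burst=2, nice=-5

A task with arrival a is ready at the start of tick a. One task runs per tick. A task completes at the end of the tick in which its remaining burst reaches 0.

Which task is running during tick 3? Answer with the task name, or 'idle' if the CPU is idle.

t=0: ready={A,H} → run H
t=1: ready={A,E,H} → run H
t=2: ready={A,E} → run E
t=3: ready={A,B,E} → run E
t=4: ready={A,B,E} → run E
t=5: ready={A,B,C,E} → run E
t=6: ready={A,B,C,E,F} → run E
t=7: ready={A,B,C,D,E,F} → run E
t=8: ready={A,B,C,D,F,G} → run F
t=9: ready={A,B,C,D,F,G} → run F
t=10: ready={A,B,C,D,F,G} → run F
t=11: ready={A,B,C,D,F,G} → run F
t=12: ready={A,B,C,D,F,G} → run F
t=13: ready={A,B,C,D,G} → run B
t=14: ready={A,B,C,D,G} → run B
t=15: ready={A,B,C,D,G} → run B
t=16: ready={A,B,C,D,G} → run B
t=17: ready={A,B,C,D,G} → run B
t=18: ready={A,B,C,D,G} → run B
t=19: ready={A,C,D,G} → run A
t=20: ready={A,C,D,G} → run A
t=21: ready={A,C,D,G} → run A
t=22: ready={A,C,D,G} → run A
t=23: ready={A,C,D,G} → run A
t=24: ready={A,C,D,G} → run A
t=25: ready={C,D,G} → run C
t=26: ready={C,D,G} → run C
t=27: ready={C,D,G} → run C
t=28: ready={C,D,G} → run C
t=29: ready={C,D,G} → run C
t=30: ready={C,D,G} → run C
t=31: ready={D,G} → run D
t=32: ready={D,G} → run D
t=33: ready={G} → run G
t=34: ready={G} → run G
t=35: ready={G} → run G
t=36: ready={G} → run G
t=37: ready={G} → run G
t=38: ready={G} → run G
t=39: (idle)
t=40: (idle)
t=41: (idle)
t=42: (idle)
t=43: (idle)
t=44: (idle)
t=45: (idle)
t=46: (idle)

running at tick 3 = E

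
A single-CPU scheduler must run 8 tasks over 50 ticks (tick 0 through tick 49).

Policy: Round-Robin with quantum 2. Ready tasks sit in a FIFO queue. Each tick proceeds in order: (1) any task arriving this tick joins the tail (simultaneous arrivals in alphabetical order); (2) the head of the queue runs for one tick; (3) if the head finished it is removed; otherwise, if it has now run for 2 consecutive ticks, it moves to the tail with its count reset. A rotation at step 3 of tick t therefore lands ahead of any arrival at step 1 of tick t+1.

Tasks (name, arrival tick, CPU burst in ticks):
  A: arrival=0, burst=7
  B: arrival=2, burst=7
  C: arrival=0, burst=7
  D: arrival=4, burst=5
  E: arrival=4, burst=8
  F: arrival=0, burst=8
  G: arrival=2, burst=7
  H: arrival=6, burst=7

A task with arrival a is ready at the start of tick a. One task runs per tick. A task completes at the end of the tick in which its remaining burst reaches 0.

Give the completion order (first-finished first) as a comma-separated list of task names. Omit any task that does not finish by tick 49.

t=0: queue=[A,C,F] q_used=0 → run A
t=1: queue=[A,C,F] q_used=1 → run A
t=2: queue=[C,F,A,B,G] q_used=0 → run C
t=3: queue=[C,F,A,B,G] q_used=1 → run C
t=4: queue=[F,A,B,G,C,D,E] q_used=0 → run F
t=5: queue=[F,A,B,G,C,D,E] q_used=1 → run F
t=6: queue=[A,B,G,C,D,E,F,H] q_used=0 → run A
t=7: queue=[A,B,G,C,D,E,F,H] q_used=1 → run A
t=8: queue=[B,G,C,D,E,F,H,A] q_used=0 → run B
t=9: queue=[B,G,C,D,E,F,H,A] q_used=1 → run B
t=10: queue=[G,C,D,E,F,H,A,B] q_used=0 → run G
t=11: queue=[G,C,D,E,F,H,A,B] q_used=1 → run G
t=12: queue=[C,D,E,F,H,A,B,G] q_used=0 → run C
t=13: queue=[C,D,E,F,H,A,B,G] q_used=1 → run C
t=14: queue=[D,E,F,H,A,B,G,C] q_used=0 → run D
t=15: queue=[D,E,F,H,A,B,G,C] q_used=1 → run D
t=16: queue=[E,F,H,A,B,G,C,D] q_used=0 → run E
t=17: queue=[E,F,H,A,B,G,C,D] q_used=1 → run E
t=18: queue=[F,H,A,B,G,C,D,E] q_used=0 → run F
t=19: queue=[F,H,A,B,G,C,D,E] q_used=1 → run F
t=20: queue=[H,A,B,G,C,D,E,F] q_used=0 → run H
t=21: queue=[H,A,B,G,C,D,E,F] q_used=1 → run H
t=22: queue=[A,B,G,C,D,E,F,H] q_used=0 → run A
t=23: queue=[A,B,G,C,D,E,F,H] q_used=1 → run A
t=24: queue=[B,G,C,D,E,F,H,A] q_used=0 → run B
t=25: queue=[B,G,C,D,E,F,H,A] q_used=1 → run B
t=26: queue=[G,C,D,E,F,H,A,B] q_used=0 → run G
t=27: queue=[G,C,D,E,F,H,A,B] q_used=1 → run G
t=28: queue=[C,D,E,F,H,A,B,G] q_used=0 → run C
t=29: queue=[C,D,E,F,H,A,B,G] q_used=1 → run C
t=30: queue=[D,E,F,H,A,B,G,C] q_used=0 → run D
t=31: queue=[D,E,F,H,A,B,G,C] q_used=1 → run D
t=32: queue=[E,F,H,A,B,G,C,D] q_used=0 → run E
t=33: queue=[E,F,H,A,B,G,C,D] q_used=1 → run E
t=34: queue=[F,H,A,B,G,C,D,E] q_used=0 → run F
t=35: queue=[F,H,A,B,G,C,D,E] q_used=1 → run F
t=36: queue=[H,A,B,G,C,D,E,F] q_used=0 → run H
t=37: queue=[H,A,B,G,C,D,E,F] q_used=1 → run H
t=38: queue=[A,B,G,C,D,E,F,H] q_used=0 → run A
t=39: queue=[B,G,C,D,E,F,H] q_used=0 → run B
t=40: queue=[B,G,C,D,E,F,H] q_used=1 → run B
t=41: queue=[G,C,D,E,F,H,B] q_used=0 → run G
t=42: queue=[G,C,D,E,F,H,B] q_used=1 → run G
t=43: queue=[C,D,E,F,H,B,G] q_used=0 → run C
t=44: queue=[D,E,F,H,B,G] q_used=0 → run D
t=45: queue=[E,F,H,B,G] q_used=0 → run E
t=46: queue=[E,F,H,B,G] q_used=1 → run E
t=47: queue=[F,H,B,G,E] q_used=0 → run F
t=48: queue=[F,H,B,G,E] q_used=1 → run F
t=49: queue=[H,B,G,E] q_used=0 → run H

completion order = A, C, D, F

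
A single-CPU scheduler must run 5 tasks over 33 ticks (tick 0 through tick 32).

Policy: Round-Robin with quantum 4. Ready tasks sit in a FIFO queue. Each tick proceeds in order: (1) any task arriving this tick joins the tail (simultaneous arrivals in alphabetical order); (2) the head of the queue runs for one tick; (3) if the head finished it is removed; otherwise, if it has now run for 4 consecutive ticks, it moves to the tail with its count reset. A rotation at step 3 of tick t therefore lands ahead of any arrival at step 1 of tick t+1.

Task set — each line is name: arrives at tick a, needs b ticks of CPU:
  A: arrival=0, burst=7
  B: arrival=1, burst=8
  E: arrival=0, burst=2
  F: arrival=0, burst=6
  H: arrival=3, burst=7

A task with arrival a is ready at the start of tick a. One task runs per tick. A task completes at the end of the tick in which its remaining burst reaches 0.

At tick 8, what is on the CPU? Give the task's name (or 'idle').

running at tick 8 = F

t=0: queue=[A,E,F] q_used=0 → run A
t=1: queue=[A,E,F,B] q_used=1 → run A
t=2: queue=[A,E,F,B] q_used=2 → run A
t=3: queue=[A,E,F,B,H] q_used=3 → run A
t=4: queue=[E,F,B,H,A] q_used=0 → run E
t=5: queue=[E,F,B,H,A] q_used=1 → run E
t=6: queue=[F,B,H,A] q_used=0 → run F
t=7: queue=[F,B,H,A] q_used=1 → run F
t=8: queue=[F,B,H,A] q_used=2 → run F
t=9: queue=[F,B,H,A] q_used=3 → run F
t=10: queue=[B,H,A,F] q_used=0 → run B
t=11: queue=[B,H,A,F] q_used=1 → run B
t=12: queue=[B,H,A,F] q_used=2 → run B
t=13: queue=[B,H,A,F] q_used=3 → run B
t=14: queue=[H,A,F,B] q_used=0 → run H
t=15: queue=[H,A,F,B] q_used=1 → run H
t=16: queue=[H,A,F,B] q_used=2 → run H
t=17: queue=[H,A,F,B] q_used=3 → run H
t=18: queue=[A,F,B,H] q_used=0 → run A
t=19: queue=[A,F,B,H] q_used=1 → run A
t=20: queue=[A,F,B,H] q_used=2 → run A
t=21: queue=[F,B,H] q_used=0 → run F
t=22: queue=[F,B,H] q_used=1 → run F
t=23: queue=[B,H] q_used=0 → run B
t=24: queue=[B,H] q_used=1 → run B
t=25: queue=[B,H] q_used=2 → run B
t=26: queue=[B,H] q_used=3 → run B
t=27: queue=[H] q_used=0 → run H
t=28: queue=[H] q_used=1 → run H
t=29: queue=[H] q_used=2 → run H
t=30: (idle)
t=31: (idle)
t=32: (idle)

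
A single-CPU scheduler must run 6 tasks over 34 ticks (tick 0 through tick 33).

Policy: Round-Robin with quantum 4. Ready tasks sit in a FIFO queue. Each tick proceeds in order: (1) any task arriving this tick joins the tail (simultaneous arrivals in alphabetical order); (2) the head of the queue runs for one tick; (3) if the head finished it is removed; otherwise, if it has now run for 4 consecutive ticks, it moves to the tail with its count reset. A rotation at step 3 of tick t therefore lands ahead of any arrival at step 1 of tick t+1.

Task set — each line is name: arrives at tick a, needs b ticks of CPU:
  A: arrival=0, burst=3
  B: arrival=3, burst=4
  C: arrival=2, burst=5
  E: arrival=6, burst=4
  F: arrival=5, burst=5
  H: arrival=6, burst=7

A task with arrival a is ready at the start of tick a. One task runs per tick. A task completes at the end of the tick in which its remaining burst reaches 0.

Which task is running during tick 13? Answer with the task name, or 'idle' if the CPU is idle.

t=0: queue=[A] q_used=0 → run A
t=1: queue=[A] q_used=1 → run A
t=2: queue=[A,C] q_used=2 → run A
t=3: queue=[C,B] q_used=0 → run C
t=4: queue=[C,B] q_used=1 → run C
t=5: queue=[C,B,F] q_used=2 → run C
t=6: queue=[C,B,F,E,H] q_used=3 → run C
t=7: queue=[B,F,E,H,C] q_used=0 → run B
t=8: queue=[B,F,E,H,C] q_used=1 → run B
t=9: queue=[B,F,E,H,C] q_used=2 → run B
t=10: queue=[B,F,E,H,C] q_used=3 → run B
t=11: queue=[F,E,H,C] q_used=0 → run F
t=12: queue=[F,E,H,C] q_used=1 → run F
t=13: queue=[F,E,H,C] q_used=2 → run F
t=14: queue=[F,E,H,C] q_used=3 → run F
t=15: queue=[E,H,C,F] q_used=0 → run E
t=16: queue=[E,H,C,F] q_used=1 → run E
t=17: queue=[E,H,C,F] q_used=2 → run E
t=18: queue=[E,H,C,F] q_used=3 → run E
t=19: queue=[H,C,F] q_used=0 → run H
t=20: queue=[H,C,F] q_used=1 → run H
t=21: queue=[H,C,F] q_used=2 → run H
t=22: queue=[H,C,F] q_used=3 → run H
t=23: queue=[C,F,H] q_used=0 → run C
t=24: queue=[F,H] q_used=0 → run F
t=25: queue=[H] q_used=0 → run H
t=26: queue=[H] q_used=1 → run H
t=27: queue=[H] q_used=2 → run H
t=28: (idle)
t=29: (idle)
t=30: (idle)
t=31: (idle)
t=32: (idle)
t=33: (idle)

running at tick 13 = F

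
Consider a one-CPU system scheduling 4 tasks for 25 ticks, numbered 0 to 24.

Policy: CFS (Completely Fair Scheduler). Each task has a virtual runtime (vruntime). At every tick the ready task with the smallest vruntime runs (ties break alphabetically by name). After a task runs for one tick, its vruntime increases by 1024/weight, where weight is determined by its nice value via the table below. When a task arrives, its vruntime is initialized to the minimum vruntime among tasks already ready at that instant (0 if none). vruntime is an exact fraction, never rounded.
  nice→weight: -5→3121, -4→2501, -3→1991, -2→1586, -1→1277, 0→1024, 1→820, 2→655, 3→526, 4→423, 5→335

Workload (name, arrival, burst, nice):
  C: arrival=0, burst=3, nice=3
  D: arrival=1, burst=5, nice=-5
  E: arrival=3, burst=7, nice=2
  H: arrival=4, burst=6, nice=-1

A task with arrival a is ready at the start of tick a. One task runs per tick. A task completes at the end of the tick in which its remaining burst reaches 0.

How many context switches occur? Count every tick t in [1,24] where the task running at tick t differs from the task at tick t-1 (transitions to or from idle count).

context switches = 14

t=0: vr[C=0] → run C
t=1: vr[C=512/263 D=512/263] → run C
t=2: vr[C=1024/263 D=512/263] → run D
t=3: vr[C=1024/263 D=1867264/820823 E=1867264/820823] → run D
t=4: vr[C=1024/263 D=2136576/820823 E=1867264/820823 H=1867264/820823] → run E
t=5: vr[C=1024/263 D=2136576/820823 E=2063580672/537639065 H=1867264/820823] → run H
t=6: vr[C=1024/263 D=2136576/820823 E=2063580672/537639065 H=3225018880/1048190971] → run D
t=7: vr[C=1024/263 D=2405888/820823 E=2063580672/537639065 H=3225018880/1048190971] → run D
t=8: vr[C=1024/263 D=2675200/820823 E=2063580672/537639065 H=3225018880/1048190971] → run H
t=9: vr[C=1024/263 D=2675200/820823 E=2063580672/537639065 H=4065541632/1048190971] → run D
t=10: vr[C=1024/263 E=2063580672/537639065 H=4065541632/1048190971] → run E
t=11: vr[C=1024/263 E=2904103424/537639065 H=4065541632/1048190971] → run H
t=12: vr[C=1024/263 E=2904103424/537639065 H=4906064384/1048190971] → run C
t=13: vr[E=2904103424/537639065 H=4906064384/1048190971] → run H
t=14: vr[E=2904103424/537639065 H=5746587136/1048190971] → run E
t=15: vr[E=3744626176/537639065 H=5746587136/1048190971] → run H
t=16: vr[E=3744626176/537639065 H=6587109888/1048190971] → run H
t=17: vr[E=3744626176/537639065] → run E
t=18: vr[E=4585148928/537639065] → run E
t=19: vr[E=1085134336/107527813] → run E
t=20: vr[E=6266194432/537639065] → run E
t=21: (idle)
t=22: (idle)
t=23: (idle)
t=24: (idle)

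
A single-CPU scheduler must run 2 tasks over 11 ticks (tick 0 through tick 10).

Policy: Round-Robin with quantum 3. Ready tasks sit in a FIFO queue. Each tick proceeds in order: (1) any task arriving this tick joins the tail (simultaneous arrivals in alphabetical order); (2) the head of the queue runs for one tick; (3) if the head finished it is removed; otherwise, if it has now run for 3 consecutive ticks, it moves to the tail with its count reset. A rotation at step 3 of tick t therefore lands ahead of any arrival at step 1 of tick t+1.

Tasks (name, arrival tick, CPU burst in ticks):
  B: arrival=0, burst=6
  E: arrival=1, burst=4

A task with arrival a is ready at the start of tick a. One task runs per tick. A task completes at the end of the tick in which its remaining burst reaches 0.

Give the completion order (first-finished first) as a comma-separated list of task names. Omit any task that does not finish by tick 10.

t=0: queue=[B] q_used=0 → run B
t=1: queue=[B,E] q_used=1 → run B
t=2: queue=[B,E] q_used=2 → run B
t=3: queue=[E,B] q_used=0 → run E
t=4: queue=[E,B] q_used=1 → run E
t=5: queue=[E,B] q_used=2 → run E
t=6: queue=[B,E] q_used=0 → run B
t=7: queue=[B,E] q_used=1 → run B
t=8: queue=[B,E] q_used=2 → run B
t=9: queue=[E] q_used=0 → run E
t=10: (idle)

completion order = B, E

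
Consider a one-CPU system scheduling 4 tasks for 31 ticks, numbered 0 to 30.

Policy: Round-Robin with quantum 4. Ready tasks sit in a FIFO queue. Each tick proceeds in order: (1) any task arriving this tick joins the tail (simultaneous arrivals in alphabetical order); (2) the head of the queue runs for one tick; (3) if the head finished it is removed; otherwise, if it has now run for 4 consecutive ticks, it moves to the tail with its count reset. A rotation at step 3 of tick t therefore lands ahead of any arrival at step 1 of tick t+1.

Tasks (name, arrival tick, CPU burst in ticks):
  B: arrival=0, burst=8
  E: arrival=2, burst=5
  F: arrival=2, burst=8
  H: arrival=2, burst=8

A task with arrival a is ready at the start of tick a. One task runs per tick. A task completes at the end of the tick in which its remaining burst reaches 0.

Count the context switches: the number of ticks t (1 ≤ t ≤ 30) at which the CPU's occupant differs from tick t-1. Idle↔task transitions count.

t=0: queue=[B] q_used=0 → run B
t=1: queue=[B] q_used=1 → run B
t=2: queue=[B,E,F,H] q_used=2 → run B
t=3: queue=[B,E,F,H] q_used=3 → run B
t=4: queue=[E,F,H,B] q_used=0 → run E
t=5: queue=[E,F,H,B] q_used=1 → run E
t=6: queue=[E,F,H,B] q_used=2 → run E
t=7: queue=[E,F,H,B] q_used=3 → run E
t=8: queue=[F,H,B,E] q_used=0 → run F
t=9: queue=[F,H,B,E] q_used=1 → run F
t=10: queue=[F,H,B,E] q_used=2 → run F
t=11: queue=[F,H,B,E] q_used=3 → run F
t=12: queue=[H,B,E,F] q_used=0 → run H
t=13: queue=[H,B,E,F] q_used=1 → run H
t=14: queue=[H,B,E,F] q_used=2 → run H
t=15: queue=[H,B,E,F] q_used=3 → run H
t=16: queue=[B,E,F,H] q_used=0 → run B
t=17: queue=[B,E,F,H] q_used=1 → run B
t=18: queue=[B,E,F,H] q_used=2 → run B
t=19: queue=[B,E,F,H] q_used=3 → run B
t=20: queue=[E,F,H] q_used=0 → run E
t=21: queue=[F,H] q_used=0 → run F
t=22: queue=[F,H] q_used=1 → run F
t=23: queue=[F,H] q_used=2 → run F
t=24: queue=[F,H] q_used=3 → run F
t=25: queue=[H] q_used=0 → run H
t=26: queue=[H] q_used=1 → run H
t=27: queue=[H] q_used=2 → run H
t=28: queue=[H] q_used=3 → run H
t=29: (idle)
t=30: (idle)

context switches = 8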